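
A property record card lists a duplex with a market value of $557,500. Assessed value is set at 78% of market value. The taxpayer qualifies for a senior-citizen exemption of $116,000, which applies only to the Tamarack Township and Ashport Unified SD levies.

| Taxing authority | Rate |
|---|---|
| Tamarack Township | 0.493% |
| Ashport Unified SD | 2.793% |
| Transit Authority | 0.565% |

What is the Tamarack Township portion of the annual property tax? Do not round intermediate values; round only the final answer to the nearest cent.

Assessed value = $557,500 × 0.78 = $434,850
Tamarack Township taxable value = $434,850 − $116,000 = $318,850
Tamarack Township levy = $318,850 × 0.00493 = $1,571.9305

$1,571.93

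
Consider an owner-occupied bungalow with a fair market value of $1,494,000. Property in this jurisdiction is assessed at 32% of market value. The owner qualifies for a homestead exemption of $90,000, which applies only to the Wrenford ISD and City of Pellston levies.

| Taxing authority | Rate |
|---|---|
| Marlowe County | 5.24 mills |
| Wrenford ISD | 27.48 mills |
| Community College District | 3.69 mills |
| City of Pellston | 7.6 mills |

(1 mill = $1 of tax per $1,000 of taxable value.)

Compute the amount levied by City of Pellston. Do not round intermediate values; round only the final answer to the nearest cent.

Assessed value = $1,494,000 × 0.32 = $478,080
City of Pellston taxable value = $478,080 − $90,000 = $388,080
City of Pellston levy = $388,080 × 0.0076 = $2,949.408

$2,949.41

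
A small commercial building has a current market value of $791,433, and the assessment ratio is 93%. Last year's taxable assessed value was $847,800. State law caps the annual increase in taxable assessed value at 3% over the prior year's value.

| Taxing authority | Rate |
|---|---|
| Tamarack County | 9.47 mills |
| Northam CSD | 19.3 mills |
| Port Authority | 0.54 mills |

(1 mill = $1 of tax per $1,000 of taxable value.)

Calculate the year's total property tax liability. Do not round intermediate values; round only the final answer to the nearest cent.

$21,573.12

Uncapped assessed value = $791,433 × 0.93 = $736,032.69
Cap limit = $847,800 × 1.03 = $873,234
Taxable assessed value = min($736,032.69, $873,234) = $736,032.69 (cap does not bind)
Tamarack County: $736,032.69 × 0.00947 = $6,970.2295743
Northam CSD: $736,032.69 × 0.0193 = $14,205.430917
Port Authority: $736,032.69 × 0.00054 = $397.4576526
Total = $21,573.1181439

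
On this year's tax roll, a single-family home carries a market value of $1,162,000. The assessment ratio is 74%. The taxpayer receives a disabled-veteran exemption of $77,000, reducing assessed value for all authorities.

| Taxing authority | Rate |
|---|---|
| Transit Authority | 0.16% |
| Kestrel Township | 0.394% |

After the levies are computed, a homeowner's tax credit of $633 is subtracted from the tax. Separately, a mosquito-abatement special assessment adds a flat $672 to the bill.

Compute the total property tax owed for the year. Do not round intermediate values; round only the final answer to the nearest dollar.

$4,376

Assessed value = $1,162,000 × 0.74 = $859,880
Taxable value = $859,880 − $77,000 = $782,880
Transit Authority: $782,880 × 0.0016 = $1,252.608
Kestrel Township: $782,880 × 0.00394 = $3,084.5472
Levies subtotal = $4,337.1552
After credit = $4,337.1552 − $633 = $3,704.1552
Total = $3,704.1552 + $672 = $4,376.1552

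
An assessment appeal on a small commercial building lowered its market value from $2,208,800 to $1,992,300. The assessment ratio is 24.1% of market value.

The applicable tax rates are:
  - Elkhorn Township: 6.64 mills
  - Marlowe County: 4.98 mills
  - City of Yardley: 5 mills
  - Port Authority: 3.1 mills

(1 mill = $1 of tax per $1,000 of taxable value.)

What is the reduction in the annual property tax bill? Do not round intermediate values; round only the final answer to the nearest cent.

$1,028.92

Old assessed value = $2,208,800 × 0.241 = $532,320.8
New assessed value = $1,992,300 × 0.241 = $480,144.3
Combined rate = 0.00664 + 0.00498 + 0.005 + 0.0031 = 0.01972
Old tax = $532,320.8 × 0.01972 = $10,497.366176
New tax = $480,144.3 × 0.01972 = $9,468.445596
Reduction = $10,497.366176 − $9,468.445596 = $1,028.92058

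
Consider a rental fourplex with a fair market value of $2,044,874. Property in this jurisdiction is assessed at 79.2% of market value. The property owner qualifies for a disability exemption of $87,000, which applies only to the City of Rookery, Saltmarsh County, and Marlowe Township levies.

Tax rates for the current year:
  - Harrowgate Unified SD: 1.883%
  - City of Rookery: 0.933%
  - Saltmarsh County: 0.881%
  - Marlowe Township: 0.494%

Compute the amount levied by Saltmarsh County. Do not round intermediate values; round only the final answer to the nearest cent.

$13,501.68

Assessed value = $2,044,874 × 0.792 = $1,619,540.208
Saltmarsh County taxable value = $1,619,540.208 − $87,000 = $1,532,540.208
Saltmarsh County levy = $1,532,540.208 × 0.00881 = $13,501.67923248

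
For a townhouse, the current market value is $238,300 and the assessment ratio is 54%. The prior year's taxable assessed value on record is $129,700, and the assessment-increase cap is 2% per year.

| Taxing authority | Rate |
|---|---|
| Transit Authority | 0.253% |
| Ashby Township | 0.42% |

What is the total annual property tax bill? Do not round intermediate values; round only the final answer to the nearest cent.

Uncapped assessed value = $238,300 × 0.54 = $128,682
Cap limit = $129,700 × 1.02 = $132,294
Taxable assessed value = min($128,682, $132,294) = $128,682 (cap does not bind)
Transit Authority: $128,682 × 0.00253 = $325.56546
Ashby Township: $128,682 × 0.0042 = $540.4644
Total = $866.02986

$866.03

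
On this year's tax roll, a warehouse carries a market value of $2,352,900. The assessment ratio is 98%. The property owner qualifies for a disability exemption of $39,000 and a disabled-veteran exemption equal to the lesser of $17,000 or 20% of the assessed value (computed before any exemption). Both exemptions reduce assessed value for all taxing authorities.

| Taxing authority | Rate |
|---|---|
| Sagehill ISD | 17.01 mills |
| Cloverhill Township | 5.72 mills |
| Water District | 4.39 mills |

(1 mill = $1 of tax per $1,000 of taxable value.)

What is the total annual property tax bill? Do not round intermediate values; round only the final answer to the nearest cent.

$61,015.72

Assessed value = $2,352,900 × 0.98 = $2,305,842
Disabled-veteran exemption = min($17,000, 20% × $2,305,842) = min($17,000, $461,168.4) = $17,000 (dollar cap binds)
Taxable value = $2,305,842 − $39,000 − $17,000 = $2,249,842
Sagehill ISD: $2,249,842 × 0.01701 = $38,269.81242
Cloverhill Township: $2,249,842 × 0.00572 = $12,869.09624
Water District: $2,249,842 × 0.00439 = $9,876.80638
Total = $61,015.71504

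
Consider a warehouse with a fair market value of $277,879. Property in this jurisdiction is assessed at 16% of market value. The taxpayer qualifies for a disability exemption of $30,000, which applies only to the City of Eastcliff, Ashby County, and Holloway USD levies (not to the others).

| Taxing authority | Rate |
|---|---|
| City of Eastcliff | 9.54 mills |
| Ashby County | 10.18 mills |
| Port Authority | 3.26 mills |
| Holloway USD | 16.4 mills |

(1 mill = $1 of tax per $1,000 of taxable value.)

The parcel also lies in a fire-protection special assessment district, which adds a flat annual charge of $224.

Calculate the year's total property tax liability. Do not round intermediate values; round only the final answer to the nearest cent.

Assessed value = $277,879 × 0.16 = $44,460.64
City of Eastcliff: ($44,460.64 − $30,000) × 0.00954 = $14,460.64 × 0.00954 = $137.9545056
Ashby County: ($44,460.64 − $30,000) × 0.01018 = $14,460.64 × 0.01018 = $147.2093152
Port Authority: $44,460.64 × 0.00326 = $144.9416864
Holloway USD: ($44,460.64 − $30,000) × 0.0164 = $14,460.64 × 0.0164 = $237.154496
Levies subtotal = $667.2600032
Total = $667.2600032 + $224 = $891.2600032

$891.26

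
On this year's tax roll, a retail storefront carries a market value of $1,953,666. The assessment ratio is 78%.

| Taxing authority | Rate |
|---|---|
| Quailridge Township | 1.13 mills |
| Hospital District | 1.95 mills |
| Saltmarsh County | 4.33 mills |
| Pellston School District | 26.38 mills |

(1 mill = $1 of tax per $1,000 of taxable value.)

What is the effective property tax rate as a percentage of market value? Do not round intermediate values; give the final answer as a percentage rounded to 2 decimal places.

2.64%

Assessed value = $1,953,666 × 0.78 = $1,523,859.48
Quailridge Township: $1,523,859.48 × 0.00113 = $1,721.9612124
Hospital District: $1,523,859.48 × 0.00195 = $2,971.525986
Saltmarsh County: $1,523,859.48 × 0.00433 = $6,598.3115484
Pellston School District: $1,523,859.48 × 0.02638 = $40,199.4130824
Total tax = $51,491.2118292
Effective rate = $51,491.2118292 ÷ $1,953,666 = 2.64% of market value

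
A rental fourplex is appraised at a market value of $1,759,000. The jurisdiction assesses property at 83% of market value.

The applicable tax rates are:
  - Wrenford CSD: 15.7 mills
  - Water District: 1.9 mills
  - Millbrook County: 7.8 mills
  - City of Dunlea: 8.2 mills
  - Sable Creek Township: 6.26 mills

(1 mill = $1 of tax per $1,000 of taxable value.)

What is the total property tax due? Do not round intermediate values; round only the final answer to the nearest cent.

$58,194.40

Assessed value = $1,759,000 × 0.83 = $1,459,970
Wrenford CSD: $1,459,970 × 0.0157 = $22,921.529
Water District: $1,459,970 × 0.0019 = $2,773.943
Millbrook County: $1,459,970 × 0.0078 = $11,387.766
City of Dunlea: $1,459,970 × 0.0082 = $11,971.754
Sable Creek Township: $1,459,970 × 0.00626 = $9,139.4122
Total = $22,921.529 + $2,773.943 + $11,387.766 + $11,971.754 + $9,139.4122 = $58,194.4042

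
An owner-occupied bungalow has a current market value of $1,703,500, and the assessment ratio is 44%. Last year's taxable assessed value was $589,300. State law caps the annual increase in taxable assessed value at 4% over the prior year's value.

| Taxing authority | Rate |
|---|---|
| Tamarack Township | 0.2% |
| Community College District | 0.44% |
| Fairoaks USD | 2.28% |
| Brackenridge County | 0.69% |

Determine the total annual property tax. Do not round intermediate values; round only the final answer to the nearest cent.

Uncapped assessed value = $1,703,500 × 0.44 = $749,540
Cap limit = $589,300 × 1.04 = $612,872
Taxable assessed value = min($749,540, $612,872) = $612,872 (cap binds)
Tamarack Township: $612,872 × 0.002 = $1,225.744
Community College District: $612,872 × 0.0044 = $2,696.6368
Fairoaks USD: $612,872 × 0.0228 = $13,973.4816
Brackenridge County: $612,872 × 0.0069 = $4,228.8168
Total = $22,124.6792

$22,124.68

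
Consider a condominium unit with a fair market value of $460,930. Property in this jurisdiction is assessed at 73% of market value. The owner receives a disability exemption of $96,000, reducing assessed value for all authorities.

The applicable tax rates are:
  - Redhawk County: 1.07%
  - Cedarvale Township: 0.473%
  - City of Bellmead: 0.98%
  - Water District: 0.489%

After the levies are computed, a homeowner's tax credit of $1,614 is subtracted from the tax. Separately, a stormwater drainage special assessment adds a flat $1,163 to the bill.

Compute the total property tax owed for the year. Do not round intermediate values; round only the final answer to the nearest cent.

$6,792.22

Assessed value = $460,930 × 0.73 = $336,478.9
Taxable value = $336,478.9 − $96,000 = $240,478.9
Redhawk County: $240,478.9 × 0.0107 = $2,573.12423
Cedarvale Township: $240,478.9 × 0.00473 = $1,137.465197
City of Bellmead: $240,478.9 × 0.0098 = $2,356.69322
Water District: $240,478.9 × 0.00489 = $1,175.941821
Levies subtotal = $7,243.224468
After credit = $7,243.224468 − $1,614 = $5,629.224468
Total = $5,629.224468 + $1,163 = $6,792.224468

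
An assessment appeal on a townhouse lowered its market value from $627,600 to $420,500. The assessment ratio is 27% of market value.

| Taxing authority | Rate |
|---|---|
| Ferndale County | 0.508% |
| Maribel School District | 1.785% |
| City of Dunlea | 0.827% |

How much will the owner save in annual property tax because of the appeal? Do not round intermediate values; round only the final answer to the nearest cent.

Old assessed value = $627,600 × 0.27 = $169,452
New assessed value = $420,500 × 0.27 = $113,535
Combined rate = 0.00508 + 0.01785 + 0.00827 = 0.0312
Old tax = $169,452 × 0.0312 = $5,286.9024
New tax = $113,535 × 0.0312 = $3,542.292
Reduction = $5,286.9024 − $3,542.292 = $1,744.6104

$1,744.61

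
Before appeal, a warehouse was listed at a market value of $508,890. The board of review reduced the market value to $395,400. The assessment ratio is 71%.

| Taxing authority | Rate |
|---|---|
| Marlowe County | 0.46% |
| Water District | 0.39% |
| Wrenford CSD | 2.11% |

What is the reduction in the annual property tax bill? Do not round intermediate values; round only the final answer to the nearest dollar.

$2,385

Old assessed value = $508,890 × 0.71 = $361,311.9
New assessed value = $395,400 × 0.71 = $280,734
Combined rate = 0.0046 + 0.0039 + 0.0211 = 0.0296
Old tax = $361,311.9 × 0.0296 = $10,694.83224
New tax = $280,734 × 0.0296 = $8,309.7264
Reduction = $10,694.83224 − $8,309.7264 = $2,385.10584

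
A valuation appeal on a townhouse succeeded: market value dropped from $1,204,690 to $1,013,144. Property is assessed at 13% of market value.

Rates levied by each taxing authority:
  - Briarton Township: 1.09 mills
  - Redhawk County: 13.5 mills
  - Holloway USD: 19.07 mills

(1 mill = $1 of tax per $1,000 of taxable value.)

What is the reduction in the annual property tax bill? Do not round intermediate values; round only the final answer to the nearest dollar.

$838

Old assessed value = $1,204,690 × 0.13 = $156,609.7
New assessed value = $1,013,144 × 0.13 = $131,708.72
Combined rate = 0.00109 + 0.0135 + 0.01907 = 0.03366
Old tax = $156,609.7 × 0.03366 = $5,271.482502
New tax = $131,708.72 × 0.03366 = $4,433.3155152
Reduction = $5,271.482502 − $4,433.3155152 = $838.1669868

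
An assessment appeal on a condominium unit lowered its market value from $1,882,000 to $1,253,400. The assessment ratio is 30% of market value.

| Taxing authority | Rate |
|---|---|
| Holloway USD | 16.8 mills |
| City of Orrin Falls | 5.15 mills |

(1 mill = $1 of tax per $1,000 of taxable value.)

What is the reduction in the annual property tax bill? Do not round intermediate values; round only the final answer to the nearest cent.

Old assessed value = $1,882,000 × 0.3 = $564,600
New assessed value = $1,253,400 × 0.3 = $376,020
Combined rate = 0.0168 + 0.00515 = 0.02195
Old tax = $564,600 × 0.02195 = $12,392.97
New tax = $376,020 × 0.02195 = $8,253.639
Reduction = $12,392.97 − $8,253.639 = $4,139.331

$4,139.33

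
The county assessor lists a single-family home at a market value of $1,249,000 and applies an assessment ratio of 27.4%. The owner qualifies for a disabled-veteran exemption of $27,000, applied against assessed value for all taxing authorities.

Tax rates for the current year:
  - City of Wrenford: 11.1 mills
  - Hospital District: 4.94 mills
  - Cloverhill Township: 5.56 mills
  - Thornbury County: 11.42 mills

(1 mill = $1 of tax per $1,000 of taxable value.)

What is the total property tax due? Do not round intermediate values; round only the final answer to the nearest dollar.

$10,409

Assessed value = $1,249,000 × 0.274 = $342,226
Taxable value = $342,226 − $27,000 = $315,226
City of Wrenford: $315,226 × 0.0111 = $3,499.0086
Hospital District: $315,226 × 0.00494 = $1,557.21644
Cloverhill Township: $315,226 × 0.00556 = $1,752.65656
Thornbury County: $315,226 × 0.01142 = $3,599.88092
Total = $3,499.0086 + $1,557.21644 + $1,752.65656 + $3,599.88092 = $10,408.76252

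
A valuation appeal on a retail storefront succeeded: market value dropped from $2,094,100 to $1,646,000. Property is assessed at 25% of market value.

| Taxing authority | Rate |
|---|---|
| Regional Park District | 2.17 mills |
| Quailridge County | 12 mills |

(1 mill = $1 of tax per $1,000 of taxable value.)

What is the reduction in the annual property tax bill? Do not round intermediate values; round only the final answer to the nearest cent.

$1,587.39

Old assessed value = $2,094,100 × 0.25 = $523,525
New assessed value = $1,646,000 × 0.25 = $411,500
Combined rate = 0.00217 + 0.012 = 0.01417
Old tax = $523,525 × 0.01417 = $7,418.34925
New tax = $411,500 × 0.01417 = $5,830.955
Reduction = $7,418.34925 − $5,830.955 = $1,587.39425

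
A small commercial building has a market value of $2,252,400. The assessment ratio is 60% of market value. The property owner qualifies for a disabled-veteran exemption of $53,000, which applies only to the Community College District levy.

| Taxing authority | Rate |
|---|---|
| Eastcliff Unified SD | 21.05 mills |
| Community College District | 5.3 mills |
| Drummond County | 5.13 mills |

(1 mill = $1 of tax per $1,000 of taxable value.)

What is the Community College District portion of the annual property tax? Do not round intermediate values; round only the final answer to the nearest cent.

$6,881.73

Assessed value = $2,252,400 × 0.6 = $1,351,440
Community College District taxable value = $1,351,440 − $53,000 = $1,298,440
Community College District levy = $1,298,440 × 0.0053 = $6,881.732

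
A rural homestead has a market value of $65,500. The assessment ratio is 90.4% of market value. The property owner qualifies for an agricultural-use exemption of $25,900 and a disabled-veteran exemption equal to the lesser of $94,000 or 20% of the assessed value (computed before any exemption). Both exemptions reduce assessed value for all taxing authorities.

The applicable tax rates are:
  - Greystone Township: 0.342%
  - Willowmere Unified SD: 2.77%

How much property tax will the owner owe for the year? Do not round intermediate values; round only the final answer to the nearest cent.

$668.13

Assessed value = $65,500 × 0.904 = $59,212
Disabled-veteran exemption = min($94,000, 20% × $59,212) = min($94,000, $11,842.4) = $11,842.4 (percentage binds)
Taxable value = $59,212 − $25,900 − $11,842.4 = $21,469.6
Greystone Township: $21,469.6 × 0.00342 = $73.426032
Willowmere Unified SD: $21,469.6 × 0.0277 = $594.70792
Total = $668.133952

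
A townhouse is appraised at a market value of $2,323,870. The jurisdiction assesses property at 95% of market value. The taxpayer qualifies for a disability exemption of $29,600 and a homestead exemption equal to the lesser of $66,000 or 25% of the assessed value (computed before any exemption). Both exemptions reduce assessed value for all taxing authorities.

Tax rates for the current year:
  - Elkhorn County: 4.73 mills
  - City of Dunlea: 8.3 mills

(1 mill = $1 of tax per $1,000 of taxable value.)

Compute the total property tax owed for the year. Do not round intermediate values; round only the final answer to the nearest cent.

Assessed value = $2,323,870 × 0.95 = $2,207,676.5
Homestead exemption = min($66,000, 25% × $2,207,676.5) = min($66,000, $551,919.125) = $66,000 (dollar cap binds)
Taxable value = $2,207,676.5 − $29,600 − $66,000 = $2,112,076.5
Elkhorn County: $2,112,076.5 × 0.00473 = $9,990.121845
City of Dunlea: $2,112,076.5 × 0.0083 = $17,530.23495
Total = $27,520.356795

$27,520.36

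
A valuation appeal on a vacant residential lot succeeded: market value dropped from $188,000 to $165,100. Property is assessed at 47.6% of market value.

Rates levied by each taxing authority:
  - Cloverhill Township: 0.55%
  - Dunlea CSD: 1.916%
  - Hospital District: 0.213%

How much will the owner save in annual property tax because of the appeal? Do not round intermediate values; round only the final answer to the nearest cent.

$292.02

Old assessed value = $188,000 × 0.476 = $89,488
New assessed value = $165,100 × 0.476 = $78,587.6
Combined rate = 0.0055 + 0.01916 + 0.00213 = 0.02679
Old tax = $89,488 × 0.02679 = $2,397.38352
New tax = $78,587.6 × 0.02679 = $2,105.361804
Reduction = $2,397.38352 − $2,105.361804 = $292.021716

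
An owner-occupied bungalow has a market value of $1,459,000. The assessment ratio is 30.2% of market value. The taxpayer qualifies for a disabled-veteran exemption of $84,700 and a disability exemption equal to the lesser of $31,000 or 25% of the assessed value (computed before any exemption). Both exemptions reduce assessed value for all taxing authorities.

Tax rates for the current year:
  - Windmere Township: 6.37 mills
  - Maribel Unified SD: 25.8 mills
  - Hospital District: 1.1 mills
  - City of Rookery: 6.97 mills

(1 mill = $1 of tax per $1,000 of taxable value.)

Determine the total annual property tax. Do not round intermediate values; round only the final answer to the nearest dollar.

Assessed value = $1,459,000 × 0.302 = $440,618
Disability exemption = min($31,000, 25% × $440,618) = min($31,000, $110,154.5) = $31,000 (dollar cap binds)
Taxable value = $440,618 − $84,700 − $31,000 = $324,918
Windmere Township: $324,918 × 0.00637 = $2,069.72766
Maribel Unified SD: $324,918 × 0.0258 = $8,382.8844
Hospital District: $324,918 × 0.0011 = $357.4098
City of Rookery: $324,918 × 0.00697 = $2,264.67846
Total = $13,074.70032

$13,075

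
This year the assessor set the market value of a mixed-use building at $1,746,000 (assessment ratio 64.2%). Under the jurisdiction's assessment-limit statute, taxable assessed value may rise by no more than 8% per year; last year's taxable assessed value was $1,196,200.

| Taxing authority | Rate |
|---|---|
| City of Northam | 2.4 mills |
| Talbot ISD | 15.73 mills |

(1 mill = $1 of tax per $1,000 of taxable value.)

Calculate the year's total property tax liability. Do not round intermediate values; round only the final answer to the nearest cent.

$20,322.50

Uncapped assessed value = $1,746,000 × 0.642 = $1,120,932
Cap limit = $1,196,200 × 1.08 = $1,291,896
Taxable assessed value = min($1,120,932, $1,291,896) = $1,120,932 (cap does not bind)
City of Northam: $1,120,932 × 0.0024 = $2,690.2368
Talbot ISD: $1,120,932 × 0.01573 = $17,632.26036
Total = $20,322.49716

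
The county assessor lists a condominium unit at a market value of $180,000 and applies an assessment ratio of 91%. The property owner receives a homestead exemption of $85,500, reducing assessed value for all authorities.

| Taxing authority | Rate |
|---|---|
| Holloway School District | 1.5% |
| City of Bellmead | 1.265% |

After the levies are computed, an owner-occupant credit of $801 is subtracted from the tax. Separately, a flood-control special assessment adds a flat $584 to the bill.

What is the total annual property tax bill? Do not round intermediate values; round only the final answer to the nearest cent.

Assessed value = $180,000 × 0.91 = $163,800
Taxable value = $163,800 − $85,500 = $78,300
Holloway School District: $78,300 × 0.015 = $1,174.5
City of Bellmead: $78,300 × 0.01265 = $990.495
Levies subtotal = $2,164.995
After credit = $2,164.995 − $801 = $1,363.995
Total = $1,363.995 + $584 = $1,947.995

$1,948.00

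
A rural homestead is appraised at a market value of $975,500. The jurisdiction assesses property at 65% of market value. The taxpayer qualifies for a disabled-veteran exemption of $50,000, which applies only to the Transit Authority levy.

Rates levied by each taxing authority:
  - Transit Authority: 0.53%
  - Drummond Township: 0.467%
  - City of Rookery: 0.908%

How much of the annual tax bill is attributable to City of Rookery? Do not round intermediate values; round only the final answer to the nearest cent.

Assessed value = $975,500 × 0.65 = $634,075
City of Rookery taxable value = $634,075 (exemption does not apply)
City of Rookery levy = $634,075 × 0.00908 = $5,757.401

$5,757.40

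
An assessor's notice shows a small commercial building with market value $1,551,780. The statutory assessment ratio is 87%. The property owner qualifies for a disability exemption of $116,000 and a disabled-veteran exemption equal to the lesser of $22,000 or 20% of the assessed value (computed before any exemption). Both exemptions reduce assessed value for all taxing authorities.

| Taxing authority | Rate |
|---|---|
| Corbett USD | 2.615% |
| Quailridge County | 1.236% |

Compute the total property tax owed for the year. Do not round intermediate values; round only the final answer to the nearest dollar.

Assessed value = $1,551,780 × 0.87 = $1,350,048.6
Disabled-veteran exemption = min($22,000, 20% × $1,350,048.6) = min($22,000, $270,009.72) = $22,000 (dollar cap binds)
Taxable value = $1,350,048.6 − $116,000 − $22,000 = $1,212,048.6
Corbett USD: $1,212,048.6 × 0.02615 = $31,695.07089
Quailridge County: $1,212,048.6 × 0.01236 = $14,980.920696
Total = $46,675.991586

$46,676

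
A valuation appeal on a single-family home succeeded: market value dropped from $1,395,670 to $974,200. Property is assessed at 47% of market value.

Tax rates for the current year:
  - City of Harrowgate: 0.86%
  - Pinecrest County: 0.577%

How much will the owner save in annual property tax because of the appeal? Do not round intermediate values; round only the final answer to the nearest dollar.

Old assessed value = $1,395,670 × 0.47 = $655,964.9
New assessed value = $974,200 × 0.47 = $457,874
Combined rate = 0.0086 + 0.00577 = 0.01437
Old tax = $655,964.9 × 0.01437 = $9,426.215613
New tax = $457,874 × 0.01437 = $6,579.64938
Reduction = $9,426.215613 − $6,579.64938 = $2,846.566233

$2,847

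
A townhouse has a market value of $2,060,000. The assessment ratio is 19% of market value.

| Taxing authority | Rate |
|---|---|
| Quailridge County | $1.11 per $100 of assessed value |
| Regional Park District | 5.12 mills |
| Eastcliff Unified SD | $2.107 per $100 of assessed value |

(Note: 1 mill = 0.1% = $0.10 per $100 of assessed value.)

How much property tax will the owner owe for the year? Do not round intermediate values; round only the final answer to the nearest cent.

Assessed value = $2,060,000 × 0.19 = $391,400
Quailridge County: $391,400 × 0.0111 = $4,344.54
Regional Park District: $391,400 × 0.00512 = $2,003.968
Eastcliff Unified SD: $391,400 × 0.02107 = $8,246.798
Total = $14,595.306

$14,595.31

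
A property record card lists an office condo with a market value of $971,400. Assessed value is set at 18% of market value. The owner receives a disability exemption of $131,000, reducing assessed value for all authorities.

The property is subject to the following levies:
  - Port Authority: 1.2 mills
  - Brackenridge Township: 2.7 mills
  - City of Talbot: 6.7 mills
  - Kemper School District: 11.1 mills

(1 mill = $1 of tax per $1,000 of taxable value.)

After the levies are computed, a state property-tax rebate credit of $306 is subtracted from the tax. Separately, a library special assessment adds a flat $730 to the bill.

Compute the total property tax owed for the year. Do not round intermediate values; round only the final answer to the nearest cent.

$1,375.59

Assessed value = $971,400 × 0.18 = $174,852
Taxable value = $174,852 − $131,000 = $43,852
Port Authority: $43,852 × 0.0012 = $52.6224
Brackenridge Township: $43,852 × 0.0027 = $118.4004
City of Talbot: $43,852 × 0.0067 = $293.8084
Kemper School District: $43,852 × 0.0111 = $486.7572
Levies subtotal = $951.5884
After credit = $951.5884 − $306 = $645.5884
Total = $645.5884 + $730 = $1,375.5884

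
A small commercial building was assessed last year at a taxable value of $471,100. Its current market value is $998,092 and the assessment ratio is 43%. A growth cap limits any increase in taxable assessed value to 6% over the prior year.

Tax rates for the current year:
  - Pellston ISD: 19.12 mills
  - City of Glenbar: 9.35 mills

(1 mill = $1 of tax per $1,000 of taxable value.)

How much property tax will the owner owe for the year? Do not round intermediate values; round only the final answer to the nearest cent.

$12,218.74

Uncapped assessed value = $998,092 × 0.43 = $429,179.56
Cap limit = $471,100 × 1.06 = $499,366
Taxable assessed value = min($429,179.56, $499,366) = $429,179.56 (cap does not bind)
Pellston ISD: $429,179.56 × 0.01912 = $8,205.9131872
City of Glenbar: $429,179.56 × 0.00935 = $4,012.828886
Total = $12,218.7420732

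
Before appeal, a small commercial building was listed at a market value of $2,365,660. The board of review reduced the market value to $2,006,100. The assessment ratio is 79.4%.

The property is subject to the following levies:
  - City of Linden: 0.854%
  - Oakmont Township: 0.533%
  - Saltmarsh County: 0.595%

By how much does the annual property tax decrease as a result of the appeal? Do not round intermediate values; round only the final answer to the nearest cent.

$5,658.42

Old assessed value = $2,365,660 × 0.794 = $1,878,334.04
New assessed value = $2,006,100 × 0.794 = $1,592,843.4
Combined rate = 0.00854 + 0.00533 + 0.00595 = 0.01982
Old tax = $1,878,334.04 × 0.01982 = $37,228.5806728
New tax = $1,592,843.4 × 0.01982 = $31,570.156188
Reduction = $37,228.5806728 − $31,570.156188 = $5,658.4244848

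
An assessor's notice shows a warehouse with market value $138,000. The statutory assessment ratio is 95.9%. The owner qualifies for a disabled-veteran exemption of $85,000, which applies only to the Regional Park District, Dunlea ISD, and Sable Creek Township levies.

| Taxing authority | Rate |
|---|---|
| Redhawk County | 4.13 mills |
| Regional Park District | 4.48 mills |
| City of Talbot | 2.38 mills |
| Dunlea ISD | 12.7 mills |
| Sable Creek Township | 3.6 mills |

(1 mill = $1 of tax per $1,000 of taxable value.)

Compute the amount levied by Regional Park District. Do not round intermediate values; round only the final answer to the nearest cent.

Assessed value = $138,000 × 0.959 = $132,342
Regional Park District taxable value = $132,342 − $85,000 = $47,342
Regional Park District levy = $47,342 × 0.00448 = $212.09216

$212.09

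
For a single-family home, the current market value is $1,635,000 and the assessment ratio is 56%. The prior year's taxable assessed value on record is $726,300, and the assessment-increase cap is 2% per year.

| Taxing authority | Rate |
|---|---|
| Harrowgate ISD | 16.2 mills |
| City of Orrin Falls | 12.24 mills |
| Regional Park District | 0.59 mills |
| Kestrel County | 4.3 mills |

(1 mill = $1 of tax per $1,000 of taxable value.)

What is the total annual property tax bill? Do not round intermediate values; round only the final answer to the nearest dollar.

$24,692

Uncapped assessed value = $1,635,000 × 0.56 = $915,600
Cap limit = $726,300 × 1.02 = $740,826
Taxable assessed value = min($915,600, $740,826) = $740,826 (cap binds)
Harrowgate ISD: $740,826 × 0.0162 = $12,001.3812
City of Orrin Falls: $740,826 × 0.01224 = $9,067.71024
Regional Park District: $740,826 × 0.00059 = $437.08734
Kestrel County: $740,826 × 0.0043 = $3,185.5518
Total = $24,691.73058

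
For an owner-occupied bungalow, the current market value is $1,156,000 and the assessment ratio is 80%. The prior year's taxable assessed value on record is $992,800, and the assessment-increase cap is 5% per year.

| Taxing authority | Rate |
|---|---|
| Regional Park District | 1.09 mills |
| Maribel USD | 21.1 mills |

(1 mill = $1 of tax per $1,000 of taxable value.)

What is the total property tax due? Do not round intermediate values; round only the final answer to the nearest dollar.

$20,521

Uncapped assessed value = $1,156,000 × 0.8 = $924,800
Cap limit = $992,800 × 1.05 = $1,042,440
Taxable assessed value = min($924,800, $1,042,440) = $924,800 (cap does not bind)
Regional Park District: $924,800 × 0.00109 = $1,008.032
Maribel USD: $924,800 × 0.0211 = $19,513.28
Total = $20,521.312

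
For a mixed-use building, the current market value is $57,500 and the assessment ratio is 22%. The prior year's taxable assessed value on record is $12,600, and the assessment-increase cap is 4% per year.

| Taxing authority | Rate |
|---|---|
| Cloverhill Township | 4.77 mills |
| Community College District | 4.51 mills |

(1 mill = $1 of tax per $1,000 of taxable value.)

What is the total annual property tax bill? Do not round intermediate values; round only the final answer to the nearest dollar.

Uncapped assessed value = $57,500 × 0.22 = $12,650
Cap limit = $12,600 × 1.04 = $13,104
Taxable assessed value = min($12,650, $13,104) = $12,650 (cap does not bind)
Cloverhill Township: $12,650 × 0.00477 = $60.3405
Community College District: $12,650 × 0.00451 = $57.0515
Total = $117.392

$117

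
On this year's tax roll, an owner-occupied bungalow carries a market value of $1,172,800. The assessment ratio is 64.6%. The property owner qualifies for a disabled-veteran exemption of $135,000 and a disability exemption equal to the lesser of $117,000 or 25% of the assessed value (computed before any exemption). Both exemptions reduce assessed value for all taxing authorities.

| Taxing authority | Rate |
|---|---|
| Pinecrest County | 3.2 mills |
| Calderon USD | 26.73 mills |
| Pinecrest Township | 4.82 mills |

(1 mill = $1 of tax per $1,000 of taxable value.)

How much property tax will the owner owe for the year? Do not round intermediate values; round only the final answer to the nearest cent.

Assessed value = $1,172,800 × 0.646 = $757,628.8
Disability exemption = min($117,000, 25% × $757,628.8) = min($117,000, $189,407.2) = $117,000 (dollar cap binds)
Taxable value = $757,628.8 − $135,000 − $117,000 = $505,628.8
Pinecrest County: $505,628.8 × 0.0032 = $1,618.01216
Calderon USD: $505,628.8 × 0.02673 = $13,515.457824
Pinecrest Township: $505,628.8 × 0.00482 = $2,437.130816
Total = $17,570.6008

$17,570.60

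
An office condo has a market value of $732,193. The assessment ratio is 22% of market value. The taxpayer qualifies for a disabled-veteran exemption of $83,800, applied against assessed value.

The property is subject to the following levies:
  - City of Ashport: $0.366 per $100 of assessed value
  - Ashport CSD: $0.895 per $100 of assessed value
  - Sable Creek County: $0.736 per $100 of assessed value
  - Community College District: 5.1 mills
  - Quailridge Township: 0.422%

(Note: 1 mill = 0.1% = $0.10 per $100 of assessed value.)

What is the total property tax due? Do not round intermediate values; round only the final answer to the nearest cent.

Assessed value = $732,193 × 0.22 = $161,082.46
Taxable value = $161,082.46 − $83,800 = $77,282.46
City of Ashport: $77,282.46 × 0.00366 = $282.8538036
Ashport CSD: $77,282.46 × 0.00895 = $691.678017
Sable Creek County: $77,282.46 × 0.00736 = $568.7989056
Community College District: $77,282.46 × 0.0051 = $394.140546
Quailridge Township: $77,282.46 × 0.00422 = $326.1319812
Total = $2,263.6032534

$2,263.60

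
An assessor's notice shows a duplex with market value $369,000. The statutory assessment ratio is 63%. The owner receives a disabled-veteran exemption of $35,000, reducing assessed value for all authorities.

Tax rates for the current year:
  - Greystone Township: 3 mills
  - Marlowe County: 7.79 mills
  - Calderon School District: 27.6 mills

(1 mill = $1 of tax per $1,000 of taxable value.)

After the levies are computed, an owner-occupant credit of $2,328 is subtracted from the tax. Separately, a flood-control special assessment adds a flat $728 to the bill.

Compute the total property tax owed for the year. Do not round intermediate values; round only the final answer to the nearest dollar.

$5,981

Assessed value = $369,000 × 0.63 = $232,470
Taxable value = $232,470 − $35,000 = $197,470
Greystone Township: $197,470 × 0.003 = $592.41
Marlowe County: $197,470 × 0.00779 = $1,538.2913
Calderon School District: $197,470 × 0.0276 = $5,450.172
Levies subtotal = $7,580.8733
After credit = $7,580.8733 − $2,328 = $5,252.8733
Total = $5,252.8733 + $728 = $5,980.8733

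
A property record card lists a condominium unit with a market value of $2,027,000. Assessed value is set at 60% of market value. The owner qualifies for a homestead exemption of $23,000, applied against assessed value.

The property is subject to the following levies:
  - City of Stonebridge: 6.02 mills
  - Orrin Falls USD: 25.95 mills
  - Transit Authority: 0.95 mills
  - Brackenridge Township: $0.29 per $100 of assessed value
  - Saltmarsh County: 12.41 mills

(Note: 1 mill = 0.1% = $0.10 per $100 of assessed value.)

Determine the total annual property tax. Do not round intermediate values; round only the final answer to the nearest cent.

Assessed value = $2,027,000 × 0.6 = $1,216,200
Taxable value = $1,216,200 − $23,000 = $1,193,200
City of Stonebridge: $1,193,200 × 0.00602 = $7,183.064
Orrin Falls USD: $1,193,200 × 0.02595 = $30,963.54
Transit Authority: $1,193,200 × 0.00095 = $1,133.54
Brackenridge Township: $1,193,200 × 0.0029 = $3,460.28
Saltmarsh County: $1,193,200 × 0.01241 = $14,807.612
Total = $57,548.036

$57,548.04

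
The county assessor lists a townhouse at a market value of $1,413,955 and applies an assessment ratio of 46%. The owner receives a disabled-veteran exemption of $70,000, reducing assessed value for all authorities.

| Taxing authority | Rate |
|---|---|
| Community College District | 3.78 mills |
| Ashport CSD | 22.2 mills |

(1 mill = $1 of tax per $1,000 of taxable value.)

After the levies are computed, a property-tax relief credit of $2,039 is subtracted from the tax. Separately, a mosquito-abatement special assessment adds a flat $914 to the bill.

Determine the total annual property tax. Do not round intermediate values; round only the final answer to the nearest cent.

$13,954.29

Assessed value = $1,413,955 × 0.46 = $650,419.3
Taxable value = $650,419.3 − $70,000 = $580,419.3
Community College District: $580,419.3 × 0.00378 = $2,193.984954
Ashport CSD: $580,419.3 × 0.0222 = $12,885.30846
Levies subtotal = $15,079.293414
After credit = $15,079.293414 − $2,039 = $13,040.293414
Total = $13,040.293414 + $914 = $13,954.293414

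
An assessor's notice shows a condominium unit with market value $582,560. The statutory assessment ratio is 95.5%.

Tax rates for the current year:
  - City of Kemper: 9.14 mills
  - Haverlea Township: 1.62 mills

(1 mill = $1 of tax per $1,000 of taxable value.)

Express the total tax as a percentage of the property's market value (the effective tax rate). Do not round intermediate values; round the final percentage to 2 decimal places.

Assessed value = $582,560 × 0.955 = $556,344.8
City of Kemper: $556,344.8 × 0.00914 = $5,084.991472
Haverlea Township: $556,344.8 × 0.00162 = $901.278576
Total tax = $5,986.270048
Effective rate = $5,986.270048 ÷ $582,560 = 1.03% of market value

1.03%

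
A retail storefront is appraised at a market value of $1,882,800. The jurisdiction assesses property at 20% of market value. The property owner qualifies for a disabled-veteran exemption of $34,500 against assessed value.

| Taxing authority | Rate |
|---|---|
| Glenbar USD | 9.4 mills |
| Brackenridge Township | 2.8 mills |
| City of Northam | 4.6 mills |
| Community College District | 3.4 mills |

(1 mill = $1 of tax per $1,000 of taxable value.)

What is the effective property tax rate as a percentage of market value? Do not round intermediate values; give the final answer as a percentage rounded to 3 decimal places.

Assessed value = $1,882,800 × 0.2 = $376,560
Taxable value = $376,560 − $34,500 = $342,060
Glenbar USD: $342,060 × 0.0094 = $3,215.364
Brackenridge Township: $342,060 × 0.0028 = $957.768
City of Northam: $342,060 × 0.0046 = $1,573.476
Community College District: $342,060 × 0.0034 = $1,163.004
Total tax = $6,909.612
Effective rate = $6,909.612 ÷ $1,882,800 = 0.367% of market value

0.367%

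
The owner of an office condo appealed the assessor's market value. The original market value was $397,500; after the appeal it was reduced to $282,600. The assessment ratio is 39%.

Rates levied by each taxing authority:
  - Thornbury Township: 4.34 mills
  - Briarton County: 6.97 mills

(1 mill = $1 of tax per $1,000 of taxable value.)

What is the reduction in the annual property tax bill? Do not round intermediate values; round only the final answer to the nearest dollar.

$507

Old assessed value = $397,500 × 0.39 = $155,025
New assessed value = $282,600 × 0.39 = $110,214
Combined rate = 0.00434 + 0.00697 = 0.01131
Old tax = $155,025 × 0.01131 = $1,753.33275
New tax = $110,214 × 0.01131 = $1,246.52034
Reduction = $1,753.33275 − $1,246.52034 = $506.81241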